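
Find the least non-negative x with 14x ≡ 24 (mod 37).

7

14⁻¹ ≡ 8 (mod 37) because 14·8 = 112 = 3·37 + 1.
So x ≡ 8·24 = 192 ≡ 7 (mod 37).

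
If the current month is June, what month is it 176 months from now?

February

176 = 14·12 + 8, so 176 mod 12 = 8.
June + 8 months → February.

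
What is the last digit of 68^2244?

6

The units digit of 68^n cycles with period 4: 8, 4, 2, 6, …
2244 mod 4 = 0, so the last digit matches 8^4 = 6.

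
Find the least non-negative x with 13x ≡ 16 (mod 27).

22

The inverse of 13 mod 27 is 25 (since 13·25 = 325 ≡ 1).
Multiplying both sides by 25: x ≡ 25·16 = 400 ≡ 22 (mod 27).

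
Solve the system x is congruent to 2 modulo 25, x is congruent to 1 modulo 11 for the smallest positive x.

177

Since 11·16 ≡ 1 (mod 25), take x = 1 + 11·((2−1)·16 mod 25) = 1 + 11·16 = 177.
Check: 177 mod 25 = 2, 177 mod 11 = 1.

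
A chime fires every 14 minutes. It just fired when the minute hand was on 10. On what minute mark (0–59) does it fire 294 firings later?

46

294·14 = 4116.
4116 mod 60 = 36 (since 68·60 = 4080).
(10 + 36) mod 60 = 46.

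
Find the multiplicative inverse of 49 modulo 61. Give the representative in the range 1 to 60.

5

49·5 = 245 = 4·61 + 1, so 49⁻¹ ≡ 5 (mod 61).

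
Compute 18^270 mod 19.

1

Successive squares of 18 mod 19: 18^1≡18, 18^2≡1, 18^4≡1, 18^8≡1, 18^16≡1, 18^32≡1, 18^64≡1, 18^128≡1, 18^256≡1.
Since 270 = 2 + 4 + 8 + 256 in binary, 18^270 ≡ 1·1·1·1 ≡ 1 (mod 19).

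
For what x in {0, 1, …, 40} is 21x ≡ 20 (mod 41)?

The inverse of 21 mod 41 is 2 (since 21·2 = 42 ≡ 1).
So x ≡ 2·20 = 40 ≡ 40 (mod 41).
Check: 21·40 = 840 = 20·41 + 20.

40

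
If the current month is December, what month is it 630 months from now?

630 mod 12 = 6 (since 52·12 = 624).
December + 6 months → June.

June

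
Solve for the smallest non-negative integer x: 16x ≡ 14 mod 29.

The inverse of 16 mod 29 is 20 (since 16·20 = 320 ≡ 1).
So x ≡ 20·14 = 280 ≡ 19 (mod 29).
Check: 16·19 = 304 = 10·29 + 14.

19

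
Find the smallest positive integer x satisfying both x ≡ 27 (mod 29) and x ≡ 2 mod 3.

56

Since 3·10 ≡ 1 (mod 29), take x = 2 + 3·((27−2)·10 mod 29) = 2 + 3·18 = 56.
Check: 56 mod 29 = 27, 56 mod 3 = 2.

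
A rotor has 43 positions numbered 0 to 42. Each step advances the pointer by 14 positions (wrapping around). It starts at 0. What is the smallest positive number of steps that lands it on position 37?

18

14⁻¹ ≡ 40 (mod 43) because 14·40 = 560 = 13·43 + 1.
So x ≡ 40·37 = 1480 ≡ 18 (mod 43).
Check: 14·18 = 252 = 5·43 + 37.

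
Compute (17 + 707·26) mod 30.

9

707·26 = 18382.
18382 mod 30 = 22 (since 612·30 = 18360).
(17 + 22) mod 30 = 9.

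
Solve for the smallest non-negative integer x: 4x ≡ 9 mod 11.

5

4⁻¹ ≡ 3 (mod 11) because 4·3 = 12 = 1·11 + 1.
So x ≡ 3·9 = 27 ≡ 5 (mod 11).
Check: 4·5 = 20 = 1·11 + 9.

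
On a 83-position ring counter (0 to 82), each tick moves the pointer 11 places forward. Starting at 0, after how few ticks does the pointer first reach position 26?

The inverse of 11 mod 83 is 68 (since 11·68 = 748 ≡ 1).
Multiplying both sides by 68: x ≡ 68·26 = 1768 ≡ 25 (mod 83).
Check: 11·25 = 275 = 3·83 + 26.

25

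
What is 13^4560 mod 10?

1

Last digits of 3^n: 3, 9, 7, 1 (period 4).
4560 leaves remainder 0 on division by 4, so 13^4560 ends in 1.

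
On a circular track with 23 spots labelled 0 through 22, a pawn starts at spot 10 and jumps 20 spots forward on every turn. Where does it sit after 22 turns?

13

22·20 = 440.
Dividing 440 by 23 gives quotient 19 and remainder 3.
(10 + 3) mod 23 = 13.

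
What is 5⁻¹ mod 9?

2

5·2 = 10 = 1·9 + 1, so 5⁻¹ ≡ 2 (mod 9).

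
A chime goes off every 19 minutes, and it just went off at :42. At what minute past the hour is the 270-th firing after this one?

270·19 = 5130.
Dividing 5130 by 60 gives quotient 85 and remainder 30.
(42 + 30) mod 60 = 12.

12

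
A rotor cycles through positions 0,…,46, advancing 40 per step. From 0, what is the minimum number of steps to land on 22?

17

40⁻¹ ≡ 20 (mod 47) because 40·20 = 800 = 17·47 + 1.
So x ≡ 20·22 = 440 ≡ 17 (mod 47).
Check: 40·17 = 680 = 14·47 + 22.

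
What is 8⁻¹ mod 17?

15

8·15 = 120 = 7·17 + 1, so 8⁻¹ ≡ 15 (mod 17).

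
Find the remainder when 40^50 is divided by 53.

16

Successive squares of 40 mod 53: 40^1≡40, 40^2≡10, 40^4≡47, 40^8≡36, 40^16≡24, 40^32≡46.
Since 50 = 2 + 16 + 32 in binary, 40^50 ≡ 10·24·46 ≡ 16 (mod 53).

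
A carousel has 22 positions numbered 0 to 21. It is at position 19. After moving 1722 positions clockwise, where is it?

3

1722 mod 22 = 6 (since 78·22 = 1716).
(19 + 6) mod 22 = 3.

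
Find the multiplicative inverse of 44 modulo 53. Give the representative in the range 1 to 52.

44·47 = 2068 = 39·53 + 1, so 44⁻¹ ≡ 47 (mod 53).

47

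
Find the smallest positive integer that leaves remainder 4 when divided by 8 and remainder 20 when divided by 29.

x ≡ 4 (mod 8) gives x ∈ {4, 12, 20}.
The first of these with x mod 29 = 20 is 20.

20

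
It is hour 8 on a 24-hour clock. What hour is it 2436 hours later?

2436 = 101·24 + 12, so 2436 mod 24 = 12.
(8 + 12) mod 24 = 20.

20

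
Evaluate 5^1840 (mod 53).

16

By repeated squaring mod 53: 5^1≡5, 5^2≡25, 5^4≡42, 5^8≡15, 5^16≡13, 5^32≡10, 5^64≡47, 5^128≡36, 5^256≡24, 5^512≡46, 5^1024≡49.
1840 = 16 + 32 + 256 + 512 + 1024, so 5^1840 ≡ 13·10·24·46·49 ≡ 16 (mod 53).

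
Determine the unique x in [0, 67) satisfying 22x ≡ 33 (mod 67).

22⁻¹ ≡ 64 (mod 67) because 22·64 = 1408 = 21·67 + 1.
So x ≡ 64·33 = 2112 ≡ 35 (mod 67).
Check: 22·35 = 770 = 11·67 + 33.

35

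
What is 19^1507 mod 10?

9

Last digits of 9^n: 9, 1 (period 2).
1507 mod 2 = 1, so the last digit matches 9^1 = 9.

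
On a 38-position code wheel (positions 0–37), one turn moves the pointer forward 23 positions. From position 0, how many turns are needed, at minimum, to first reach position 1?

38 = 1·23 + 15
23 = 1·15 + 8
15 = 1·8 + 7
8 = 1·7 + 1
7 = 7·1 + 0
Back-substituting gives 23·5 ≡ 1 (mod 38).

5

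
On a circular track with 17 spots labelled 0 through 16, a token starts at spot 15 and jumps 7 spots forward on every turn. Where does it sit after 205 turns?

5

205·7 = 1435.
1435 mod 17 = 7 (since 84·17 = 1428).
(15 + 7) mod 17 = 5.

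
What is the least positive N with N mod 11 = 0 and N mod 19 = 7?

Since 19·7 ≡ 1 (mod 11), take x = 7 + 19·((0−7)·7 mod 11) = 7 + 19·6 = 121.
Check: 121 mod 11 = 0, 121 mod 19 = 7.

121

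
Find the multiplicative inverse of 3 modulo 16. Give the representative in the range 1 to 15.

16 = 5·3 + 1
3 = 3·1 + 0
Back-substituting gives 3·11 ≡ 1 (mod 16).

11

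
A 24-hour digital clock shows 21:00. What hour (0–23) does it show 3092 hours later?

17

Dividing 3092 by 24 gives quotient 128 and remainder 20.
(21 + 20) mod 24 = 17.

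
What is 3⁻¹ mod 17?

6

17 = 5·3 + 2
3 = 1·2 + 1
2 = 2·1 + 0
Back-substituting gives 3·6 ≡ 1 (mod 17).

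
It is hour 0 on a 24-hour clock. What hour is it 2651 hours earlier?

Dividing 2651 by 24 gives quotient 110 and remainder 11.
(0 − 11) mod 24 = 13.

13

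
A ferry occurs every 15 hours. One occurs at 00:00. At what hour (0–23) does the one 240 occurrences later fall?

240·15 = 3600.
3600 = 150·24 + 0, so 3600 mod 24 = 0.
(0 + 0) mod 24 = 0.

0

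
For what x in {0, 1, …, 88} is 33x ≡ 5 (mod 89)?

33⁻¹ ≡ 27 (mod 89) because 33·27 = 891 = 10·89 + 1.
Multiplying both sides by 27: x ≡ 27·5 = 135 ≡ 46 (mod 89).
Check: 33·46 = 1518 = 17·89 + 5.

46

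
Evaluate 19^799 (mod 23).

15

By repeated squaring mod 23: 19^1≡19, 19^2≡16, 19^4≡3, 19^8≡9, 19^16≡12, 19^32≡6, 19^64≡13, 19^128≡8, 19^256≡18, 19^512≡2.
799 = 1 + 2 + 4 + 8 + 16 + 256 + 512, so 19^799 ≡ 19·16·3·9·12·18·2 ≡ 15 (mod 23).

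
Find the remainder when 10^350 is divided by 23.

3

Successive squares of 10 mod 23: 10^1≡10, 10^2≡8, 10^4≡18, 10^8≡2, 10^16≡4, 10^32≡16, 10^64≡3, 10^128≡9, 10^256≡12.
Since 350 = 2 + 4 + 8 + 16 + 64 + 256 in binary, 10^350 ≡ 8·18·2·4·3·12 ≡ 3 (mod 23).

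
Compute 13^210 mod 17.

16

Square-and-reduce mod 17: 13^1≡13, 13^2≡16, 13^4≡1, 13^8≡1, 13^16≡1, 13^32≡1, 13^64≡1, 13^128≡1.
210 = 2 + 16 + 64 + 128, so 13^210 ≡ 16·1·1·1 ≡ 16 (mod 17).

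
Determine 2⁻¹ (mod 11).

11 = 5·2 + 1
2 = 2·1 + 0
Back-substituting gives 2·6 ≡ 1 (mod 11).

6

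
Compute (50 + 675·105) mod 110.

85

675·105 = 70875.
70875 mod 110 = 35 (since 644·110 = 70840).
(50 + 35) mod 110 = 85.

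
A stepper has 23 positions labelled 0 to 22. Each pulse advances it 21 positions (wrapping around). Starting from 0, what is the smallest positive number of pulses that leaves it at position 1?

21·11 = 231 = 10·23 + 1, so 21⁻¹ ≡ 11 (mod 23).

11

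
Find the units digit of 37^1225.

The units digit of 37^n cycles with period 4: 7, 9, 3, 1, …
1225 mod 4 = 1, so the last digit matches 7^1 = 7.

7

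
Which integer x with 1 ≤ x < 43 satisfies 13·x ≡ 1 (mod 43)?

13·10 = 130 = 3·43 + 1, so 13⁻¹ ≡ 10 (mod 43).

10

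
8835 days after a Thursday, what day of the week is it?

Friday

Dividing 8835 by 7 gives quotient 1262 and remainder 1.
Thursday + 1 day → Friday.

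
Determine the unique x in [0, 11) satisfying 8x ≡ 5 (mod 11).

The inverse of 8 mod 11 is 7 (since 8·7 = 56 ≡ 1).
Multiplying both sides by 7: x ≡ 7·5 = 35 ≡ 2 (mod 11).

2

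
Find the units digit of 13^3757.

3

Last digits of 3^n: 3, 9, 7, 1 (period 4).
3757 leaves remainder 1 on division by 4, so 13^3757 ends in 3.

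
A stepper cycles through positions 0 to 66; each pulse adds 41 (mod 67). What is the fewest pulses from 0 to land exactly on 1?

18

41·18 = 738 = 11·67 + 1, so 41⁻¹ ≡ 18 (mod 67).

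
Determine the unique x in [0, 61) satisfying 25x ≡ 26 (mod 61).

23

25⁻¹ ≡ 22 (mod 61) because 25·22 = 550 = 9·61 + 1.
So x ≡ 22·26 = 572 ≡ 23 (mod 61).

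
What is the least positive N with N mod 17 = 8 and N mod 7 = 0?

42

x ≡ 0 (mod 7) gives x ∈ {0, 7, 14, 21, 28, 35, 42}.
The first of these with x mod 17 = 8 is 42.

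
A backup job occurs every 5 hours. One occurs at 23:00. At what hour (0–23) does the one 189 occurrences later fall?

189·5 = 945.
945 − 39·24 = 9, so 945 ≡ 9 (mod 24).
(23 + 9) mod 24 = 8.

8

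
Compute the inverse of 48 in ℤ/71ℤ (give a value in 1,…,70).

48·37 = 1776 = 25·71 + 1, so 48⁻¹ ≡ 37 (mod 71).

37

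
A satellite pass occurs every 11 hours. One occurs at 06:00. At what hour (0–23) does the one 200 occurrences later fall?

22

200·11 = 2200.
Dividing 2200 by 24 gives quotient 91 and remainder 16.
(6 + 16) mod 24 = 22.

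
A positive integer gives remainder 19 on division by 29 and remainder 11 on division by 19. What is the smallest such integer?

106

Since 19·26 ≡ 1 (mod 29), take x = 11 + 19·((19−11)·26 mod 29) = 11 + 19·5 = 106.
Check: 106 mod 29 = 19, 106 mod 19 = 11.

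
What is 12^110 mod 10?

4

The units digit of 12^n cycles with period 4: 2, 4, 8, 6, …
110 mod 4 = 2, so the last digit matches 2^2 = 4.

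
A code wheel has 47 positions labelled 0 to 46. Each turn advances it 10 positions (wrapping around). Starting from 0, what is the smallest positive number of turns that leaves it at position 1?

10·33 = 330 = 7·47 + 1, so 10⁻¹ ≡ 33 (mod 47).

33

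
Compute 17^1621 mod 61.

17

By repeated squaring mod 61: 17^1≡17, 17^2≡45, 17^4≡12, 17^8≡22, 17^16≡57, 17^32≡16, 17^64≡12, 17^128≡22, 17^256≡57, 17^512≡16, 17^1024≡12.
Since 1621 = 1 + 4 + 16 + 64 + 512 + 1024 in binary, 17^1621 ≡ 17·12·57·12·16·12 ≡ 17 (mod 61).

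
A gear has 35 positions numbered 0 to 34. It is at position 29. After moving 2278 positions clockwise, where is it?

Dividing 2278 by 35 gives quotient 65 and remainder 3.
(29 + 3) mod 35 = 32.

32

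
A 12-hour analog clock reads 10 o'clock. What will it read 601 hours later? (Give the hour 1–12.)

Dividing 601 by 12 gives quotient 50 and remainder 1.
10 + 1 → 11 on a 12-hour dial.

11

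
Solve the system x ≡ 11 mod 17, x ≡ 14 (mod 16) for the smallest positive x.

x ≡ 14 (mod 16) gives x ∈ {14, 30, 46, 62}.
The first of these with x mod 17 = 11 is 62.

62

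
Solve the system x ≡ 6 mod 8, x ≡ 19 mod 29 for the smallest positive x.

x ≡ 6 (mod 8) gives x ∈ {6, 14, 22, 30, 38, 46, 54, 62, …}.
The first of these with x mod 29 = 19 is 222.

222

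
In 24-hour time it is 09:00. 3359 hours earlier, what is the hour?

10

3359 mod 24 = 23 (since 139·24 = 3336).
(9 − 23) mod 24 = 10.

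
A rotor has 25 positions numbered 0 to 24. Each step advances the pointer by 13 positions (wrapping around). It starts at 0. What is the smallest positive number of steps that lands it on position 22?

13⁻¹ ≡ 2 (mod 25) because 13·2 = 26 = 1·25 + 1.
Multiplying both sides by 2: x ≡ 2·22 = 44 ≡ 19 (mod 25).

19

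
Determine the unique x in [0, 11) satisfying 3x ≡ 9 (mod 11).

3

The inverse of 3 mod 11 is 4 (since 3·4 = 12 ≡ 1).
So x ≡ 4·9 = 36 ≡ 3 (mod 11).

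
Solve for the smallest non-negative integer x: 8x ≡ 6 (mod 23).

8⁻¹ ≡ 3 (mod 23) because 8·3 = 24 = 1·23 + 1.
So x ≡ 3·6 = 18 ≡ 18 (mod 23).

18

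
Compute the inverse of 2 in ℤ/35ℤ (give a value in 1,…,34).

18

2·18 = 36 = 1·35 + 1, so 2⁻¹ ≡ 18 (mod 35).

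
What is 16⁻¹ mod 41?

18

41 = 2·16 + 9
16 = 1·9 + 7
9 = 1·7 + 2
7 = 3·2 + 1
2 = 2·1 + 0
Back-substituting gives 16·18 ≡ 1 (mod 41).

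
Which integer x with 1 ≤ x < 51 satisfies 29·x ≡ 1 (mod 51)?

29·44 = 1276 = 25·51 + 1, so 29⁻¹ ≡ 44 (mod 51).

44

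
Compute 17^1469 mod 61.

43

Successive squares of 17 mod 61: 17^1≡17, 17^2≡45, 17^4≡12, 17^8≡22, 17^16≡57, 17^32≡16, 17^64≡12, 17^128≡22, 17^256≡57, 17^512≡16, 17^1024≡12.
1469 = 1 + 4 + 8 + 16 + 32 + 128 + 256 + 1024, so 17^1469 ≡ 17·12·22·57·16·22·57·12 ≡ 43 (mod 61).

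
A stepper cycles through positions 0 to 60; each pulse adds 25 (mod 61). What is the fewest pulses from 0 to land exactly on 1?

61 = 2·25 + 11
25 = 2·11 + 3
11 = 3·3 + 2
3 = 1·2 + 1
2 = 2·1 + 0
Back-substituting gives 25·22 ≡ 1 (mod 61).

22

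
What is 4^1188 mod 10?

6

The units digit of 4^n cycles with period 2: 4, 6, …
1188 leaves remainder 0 on division by 2, so 4^1188 ends in 6.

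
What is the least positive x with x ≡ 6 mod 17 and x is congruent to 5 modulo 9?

23

Since 9·2 ≡ 1 (mod 17), take x = 5 + 9·((6−5)·2 mod 17) = 5 + 9·2 = 23.
Check: 23 mod 17 = 6, 23 mod 9 = 5.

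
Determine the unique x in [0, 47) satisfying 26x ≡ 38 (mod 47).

The inverse of 26 mod 47 is 38 (since 26·38 = 988 ≡ 1).
Multiplying both sides by 38: x ≡ 38·38 = 1444 ≡ 34 (mod 47).
Check: 26·34 = 884 = 18·47 + 38.

34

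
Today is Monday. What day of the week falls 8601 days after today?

8601 − 1228·7 = 5, so 8601 ≡ 5 (mod 7).
Monday + 5 days → Saturday.

Saturday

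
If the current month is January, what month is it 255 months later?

April

Dividing 255 by 12 gives quotient 21 and remainder 3.
January + 3 months → April.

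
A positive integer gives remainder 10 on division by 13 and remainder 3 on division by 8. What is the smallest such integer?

75

Since 8·5 ≡ 1 (mod 13), take x = 3 + 8·((10−3)·5 mod 13) = 3 + 8·9 = 75.
Check: 75 mod 13 = 10, 75 mod 8 = 3.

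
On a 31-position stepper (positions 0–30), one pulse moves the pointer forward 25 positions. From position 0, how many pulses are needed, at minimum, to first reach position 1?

31 = 1·25 + 6
25 = 4·6 + 1
6 = 6·1 + 0
Back-substituting gives 25·5 ≡ 1 (mod 31).

5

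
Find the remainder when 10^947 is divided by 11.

Successive squares of 10 mod 11: 10^1≡10, 10^2≡1, 10^4≡1, 10^8≡1, 10^16≡1, 10^32≡1, 10^64≡1, 10^128≡1, 10^256≡1, 10^512≡1.
Since 947 = 1 + 2 + 16 + 32 + 128 + 256 + 512 in binary, 10^947 ≡ 10·1·1·1·1·1·1 ≡ 10 (mod 11).

10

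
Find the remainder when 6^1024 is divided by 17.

1

By repeated squaring mod 17: 6^1≡6, 6^2≡2, 6^4≡4, 6^8≡16, 6^16≡1, 6^32≡1, 6^64≡1, 6^128≡1, 6^256≡1, 6^512≡1, 6^1024≡1.
Since 1024 = 1024 in binary, 6^1024 ≡ 1 ≡ 1 (mod 17).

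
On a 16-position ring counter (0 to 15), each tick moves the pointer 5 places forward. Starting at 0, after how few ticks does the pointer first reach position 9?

5⁻¹ ≡ 13 (mod 16) because 5·13 = 65 = 4·16 + 1.
So x ≡ 13·9 = 117 ≡ 5 (mod 16).
Check: 5·5 = 25 = 1·16 + 9.

5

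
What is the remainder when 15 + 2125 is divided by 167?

136

2125 − 12·167 = 121, so 2125 ≡ 121 (mod 167).
(15 + 121) mod 167 = 136.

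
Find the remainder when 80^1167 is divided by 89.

Successive squares of 80 mod 89: 80^1≡80, 80^2≡81, 80^4≡64, 80^8≡2, 80^16≡4, 80^32≡16, 80^64≡78, 80^128≡32, 80^256≡45, 80^512≡67, 80^1024≡39.
Since 1167 = 1 + 2 + 4 + 8 + 128 + 1024 in binary, 80^1167 ≡ 80·81·64·2·32·39 ≡ 9 (mod 89).

9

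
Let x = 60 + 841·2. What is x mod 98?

841·2 = 1682.
1682 − 17·98 = 16, so 1682 ≡ 16 (mod 98).
(60 + 16) mod 98 = 76.

76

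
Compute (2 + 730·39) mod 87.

730·39 = 28470.
28470 mod 87 = 21 (since 327·87 = 28449).
(2 + 21) mod 87 = 23.

23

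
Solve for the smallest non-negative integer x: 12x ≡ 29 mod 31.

5

12⁻¹ ≡ 13 (mod 31) because 12·13 = 156 = 5·31 + 1.
So x ≡ 13·29 = 377 ≡ 5 (mod 31).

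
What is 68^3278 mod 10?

Last digits of 8^n: 8, 4, 2, 6 (period 4).
3278 leaves remainder 2 on division by 4, so 68^3278 ends in 4.

4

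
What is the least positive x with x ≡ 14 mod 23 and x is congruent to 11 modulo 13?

37

x ≡ 11 (mod 13) gives x ∈ {11, 24, 37}.
The first of these with x mod 23 = 14 is 37.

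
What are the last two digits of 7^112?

01

Square-and-reduce mod 100: 7^1≡7, 7^2≡49, 7^4≡1, 7^8≡1, 7^16≡1, 7^32≡1, 7^64≡1.
112 = 16 + 32 + 64, so 7^112 ≡ 1·1·1 ≡ 1 (mod 100).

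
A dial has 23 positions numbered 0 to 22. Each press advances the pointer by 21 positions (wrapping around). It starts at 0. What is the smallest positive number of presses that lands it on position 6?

20

The inverse of 21 mod 23 is 11 (since 21·11 = 231 ≡ 1).
So x ≡ 11·6 = 66 ≡ 20 (mod 23).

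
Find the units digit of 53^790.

9

The units digit of 53^n cycles with period 4: 3, 9, 7, 1, …
790 mod 4 = 2, so the last digit matches 3^2 = 9.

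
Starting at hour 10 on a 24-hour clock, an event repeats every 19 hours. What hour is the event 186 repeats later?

186·19 = 3534.
3534 mod 24 = 6 (since 147·24 = 3528).
(10 + 6) mod 24 = 16.

16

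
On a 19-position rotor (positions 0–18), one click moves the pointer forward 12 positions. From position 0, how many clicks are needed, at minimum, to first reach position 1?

12·8 = 96 = 5·19 + 1, so 12⁻¹ ≡ 8 (mod 19).

8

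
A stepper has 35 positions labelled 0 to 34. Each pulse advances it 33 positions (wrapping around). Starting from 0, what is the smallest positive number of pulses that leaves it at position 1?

35 = 1·33 + 2
33 = 16·2 + 1
2 = 2·1 + 0
Back-substituting gives 33·17 ≡ 1 (mod 35).

17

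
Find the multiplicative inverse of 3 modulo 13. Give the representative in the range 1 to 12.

9

13 = 4·3 + 1
3 = 3·1 + 0
Back-substituting gives 3·9 ≡ 1 (mod 13).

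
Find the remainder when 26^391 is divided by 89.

Successive squares of 26 mod 89: 26^1≡26, 26^2≡53, 26^4≡50, 26^8≡8, 26^16≡64, 26^32≡2, 26^64≡4, 26^128≡16, 26^256≡78.
Since 391 = 1 + 2 + 4 + 128 + 256 in binary, 26^391 ≡ 26·53·50·16·78 ≡ 28 (mod 89).

28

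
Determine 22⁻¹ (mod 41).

41 = 1·22 + 19
22 = 1·19 + 3
19 = 6·3 + 1
3 = 3·1 + 0
Back-substituting gives 22·28 ≡ 1 (mod 41).

28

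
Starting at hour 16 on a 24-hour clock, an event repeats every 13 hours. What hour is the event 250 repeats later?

2

250·13 = 3250.
Dividing 3250 by 24 gives quotient 135 and remainder 10.
(16 + 10) mod 24 = 2.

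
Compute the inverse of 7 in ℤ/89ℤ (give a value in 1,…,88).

7·51 = 357 = 4·89 + 1, so 7⁻¹ ≡ 51 (mod 89).

51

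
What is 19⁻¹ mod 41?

41 = 2·19 + 3
19 = 6·3 + 1
3 = 3·1 + 0
Back-substituting gives 19·13 ≡ 1 (mod 41).

13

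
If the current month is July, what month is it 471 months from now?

October

471 mod 12 = 3 (since 39·12 = 468).
July + 3 months → October.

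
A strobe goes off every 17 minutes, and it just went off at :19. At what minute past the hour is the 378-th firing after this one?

25

378·17 = 6426.
6426 mod 60 = 6 (since 107·60 = 6420).
(19 + 6) mod 60 = 25.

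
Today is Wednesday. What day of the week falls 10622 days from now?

Saturday

10622 mod 7 = 3 (since 1517·7 = 10619).
Wednesday + 3 days → Saturday.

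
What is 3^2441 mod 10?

3

The units digit of 3^n cycles with period 4: 3, 9, 7, 1, …
2441 leaves remainder 1 on division by 4, so 3^2441 ends in 3.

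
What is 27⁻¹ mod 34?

27·29 = 783 = 23·34 + 1, so 27⁻¹ ≡ 29 (mod 34).

29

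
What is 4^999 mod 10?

Last digits of 4^n: 4, 6 (period 2).
999 leaves remainder 1 on division by 2, so 4^999 ends in 4.

4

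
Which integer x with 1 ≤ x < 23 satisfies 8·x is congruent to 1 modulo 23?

23 = 2·8 + 7
8 = 1·7 + 1
7 = 7·1 + 0
Back-substituting gives 8·3 ≡ 1 (mod 23).

3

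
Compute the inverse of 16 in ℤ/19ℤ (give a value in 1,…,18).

16·6 = 96 = 5·19 + 1, so 16⁻¹ ≡ 6 (mod 19).

6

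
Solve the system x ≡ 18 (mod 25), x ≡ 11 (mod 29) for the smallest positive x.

243

x ≡ 18 (mod 25) gives x ∈ {18, 43, 68, 93, 118, 143, 168, 193, …}.
The first of these with x mod 29 = 11 is 243.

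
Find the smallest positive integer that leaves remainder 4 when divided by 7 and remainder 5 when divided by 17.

39

x ≡ 4 (mod 7) gives x ∈ {4, 11, 18, 25, 32, 39}.
The first of these with x mod 17 = 5 is 39.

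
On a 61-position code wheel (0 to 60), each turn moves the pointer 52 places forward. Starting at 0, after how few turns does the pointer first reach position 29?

52⁻¹ ≡ 27 (mod 61) because 52·27 = 1404 = 23·61 + 1.
Multiplying both sides by 27: x ≡ 27·29 = 783 ≡ 51 (mod 61).
Check: 52·51 = 2652 = 43·61 + 29.

51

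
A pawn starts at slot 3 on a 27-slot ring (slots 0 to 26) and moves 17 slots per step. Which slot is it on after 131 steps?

16

131·17 = 2227.
2227 − 82·27 = 13, so 2227 ≡ 13 (mod 27).
(3 + 13) mod 27 = 16.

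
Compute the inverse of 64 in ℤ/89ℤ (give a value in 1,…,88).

32

64·32 = 2048 = 23·89 + 1, so 64⁻¹ ≡ 32 (mod 89).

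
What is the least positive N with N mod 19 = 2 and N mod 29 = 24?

Since 29·2 ≡ 1 (mod 19), take x = 24 + 29·((2−24)·2 mod 19) = 24 + 29·13 = 401.
Check: 401 mod 19 = 2, 401 mod 29 = 24.

401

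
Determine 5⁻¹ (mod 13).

8

5·8 = 40 = 3·13 + 1, so 5⁻¹ ≡ 8 (mod 13).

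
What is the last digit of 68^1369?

Last digits of 8^n: 8, 4, 2, 6 (period 4).
1369 leaves remainder 1 on division by 4, so 68^1369 ends in 8.

8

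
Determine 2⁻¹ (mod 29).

29 = 14·2 + 1
2 = 2·1 + 0
Back-substituting gives 2·15 ≡ 1 (mod 29).

15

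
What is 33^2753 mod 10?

The units digit of 33^n cycles with period 4: 3, 9, 7, 1, …
2753 mod 4 = 1, so the last digit matches 3^1 = 3.

3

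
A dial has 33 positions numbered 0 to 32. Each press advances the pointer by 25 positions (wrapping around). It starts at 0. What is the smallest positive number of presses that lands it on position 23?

26

The inverse of 25 mod 33 is 4 (since 25·4 = 100 ≡ 1).
So x ≡ 4·23 = 92 ≡ 26 (mod 33).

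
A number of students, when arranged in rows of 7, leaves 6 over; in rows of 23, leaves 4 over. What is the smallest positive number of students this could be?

x ≡ 6 (mod 7) gives x ∈ {6, 13, 20, 27}.
The first of these with x mod 23 = 4 is 27.

27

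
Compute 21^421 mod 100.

Square-and-reduce mod 100: 21^1≡21, 21^2≡41, 21^4≡81, 21^8≡61, 21^16≡21, 21^32≡41, 21^64≡81, 21^128≡61, 21^256≡21.
Since 421 = 1 + 4 + 32 + 128 + 256 in binary, 21^421 ≡ 21·81·41·61·21 ≡ 21 (mod 100).

21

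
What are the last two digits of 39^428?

Square-and-reduce mod 100: 39^1≡39, 39^2≡21, 39^4≡41, 39^8≡81, 39^16≡61, 39^32≡21, 39^64≡41, 39^128≡81, 39^256≡61.
Since 428 = 4 + 8 + 32 + 128 + 256 in binary, 39^428 ≡ 41·81·21·81·61 ≡ 81 (mod 100).

81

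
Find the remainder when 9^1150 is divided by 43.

Square-and-reduce mod 43: 9^1≡9, 9^2≡38, 9^4≡25, 9^8≡23, 9^16≡13, 9^32≡40, 9^64≡9, 9^128≡38, 9^256≡25, 9^512≡23, 9^1024≡13.
1150 = 2 + 4 + 8 + 16 + 32 + 64 + 1024, so 9^1150 ≡ 38·25·23·13·40·9·13 ≡ 13 (mod 43).

13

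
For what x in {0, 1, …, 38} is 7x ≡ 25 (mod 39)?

37

7⁻¹ ≡ 28 (mod 39) because 7·28 = 196 = 5·39 + 1.
So x ≡ 28·25 = 700 ≡ 37 (mod 39).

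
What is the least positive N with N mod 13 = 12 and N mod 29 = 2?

350

x ≡ 12 (mod 13) gives x ∈ {12, 25, 38, 51, 64, 77, 90, 103, …}.
The first of these with x mod 29 = 2 is 350.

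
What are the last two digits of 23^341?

23

Successive squares of 23 mod 100: 23^1≡23, 23^2≡29, 23^4≡41, 23^8≡81, 23^16≡61, 23^32≡21, 23^64≡41, 23^128≡81, 23^256≡61.
341 = 1 + 4 + 16 + 64 + 256, so 23^341 ≡ 23·41·61·41·61 ≡ 23 (mod 100).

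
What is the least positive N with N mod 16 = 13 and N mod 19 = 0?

285

x ≡ 13 (mod 16) gives x ∈ {13, 29, 45, 61, 77, 93, 109, 125, …}.
The first of these with x mod 19 = 0 is 285.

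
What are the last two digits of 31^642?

By repeated squaring mod 100: 31^1≡31, 31^2≡61, 31^4≡21, 31^8≡41, 31^16≡81, 31^32≡61, 31^64≡21, 31^128≡41, 31^256≡81, 31^512≡61.
Since 642 = 2 + 128 + 512 in binary, 31^642 ≡ 61·41·61 ≡ 61 (mod 100).

61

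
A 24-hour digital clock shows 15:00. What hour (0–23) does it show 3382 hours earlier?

17

Dividing 3382 by 24 gives quotient 140 and remainder 22.
(15 − 22) mod 24 = 17.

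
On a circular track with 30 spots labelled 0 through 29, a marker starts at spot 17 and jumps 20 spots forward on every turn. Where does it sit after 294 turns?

294·20 = 5880.
5880 − 196·30 = 0, so 5880 ≡ 0 (mod 30).
(17 + 0) mod 30 = 17.

17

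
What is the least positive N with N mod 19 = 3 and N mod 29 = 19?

193

Since 29·2 ≡ 1 (mod 19), take x = 19 + 29·((3−19)·2 mod 19) = 19 + 29·6 = 193.
Check: 193 mod 19 = 3, 193 mod 29 = 19.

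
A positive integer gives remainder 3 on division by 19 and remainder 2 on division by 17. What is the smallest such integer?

x ≡ 2 (mod 17) gives x ∈ {2, 19, 36, 53, 70, 87, 104, 121, …}.
The first of these with x mod 19 = 3 is 155.

155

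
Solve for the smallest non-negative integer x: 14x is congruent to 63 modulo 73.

41

14⁻¹ ≡ 47 (mod 73) because 14·47 = 658 = 9·73 + 1.
Multiplying both sides by 47: x ≡ 47·63 = 2961 ≡ 41 (mod 73).
Check: 14·41 = 574 = 7·73 + 63.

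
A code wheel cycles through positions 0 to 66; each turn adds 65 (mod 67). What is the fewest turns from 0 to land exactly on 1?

33

65·33 = 2145 = 32·67 + 1, so 65⁻¹ ≡ 33 (mod 67).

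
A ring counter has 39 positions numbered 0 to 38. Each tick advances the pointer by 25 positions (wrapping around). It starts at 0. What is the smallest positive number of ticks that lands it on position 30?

25⁻¹ ≡ 25 (mod 39) because 25·25 = 625 = 16·39 + 1.
So x ≡ 25·30 = 750 ≡ 9 (mod 39).

9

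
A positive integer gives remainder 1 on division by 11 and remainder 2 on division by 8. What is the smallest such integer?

34

Since 8·7 ≡ 1 (mod 11), take x = 2 + 8·((1−2)·7 mod 11) = 2 + 8·4 = 34.
Check: 34 mod 11 = 1, 34 mod 8 = 2.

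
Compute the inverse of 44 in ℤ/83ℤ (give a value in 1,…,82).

83 = 1·44 + 39
44 = 1·39 + 5
39 = 7·5 + 4
5 = 1·4 + 1
4 = 4·1 + 0
Back-substituting gives 44·17 ≡ 1 (mod 83).

17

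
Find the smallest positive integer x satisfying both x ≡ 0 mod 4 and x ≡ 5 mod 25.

80

x ≡ 0 (mod 4) gives x ∈ {0, 4, 8, 12, 16, 20, 24, 28, …}.
The first of these with x mod 25 = 5 is 80.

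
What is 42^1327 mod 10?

The units digit of 42^n cycles with period 4: 2, 4, 8, 6, …
1327 mod 4 = 3, so the last digit matches 2^3 = 8.

8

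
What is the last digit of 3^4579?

7

Powers of 3 mod 10 repeat with period 4: 3, 9, 7, 1.
4579 mod 4 = 3, so the last digit matches 3^3 = 7.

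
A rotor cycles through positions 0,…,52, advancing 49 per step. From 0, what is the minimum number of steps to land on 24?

47

49⁻¹ ≡ 13 (mod 53) because 49·13 = 637 = 12·53 + 1.
Multiplying both sides by 13: x ≡ 13·24 = 312 ≡ 47 (mod 53).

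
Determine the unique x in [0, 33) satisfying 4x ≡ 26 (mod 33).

The inverse of 4 mod 33 is 25 (since 4·25 = 100 ≡ 1).
Multiplying both sides by 25: x ≡ 25·26 = 650 ≡ 23 (mod 33).
Check: 4·23 = 92 = 2·33 + 26.

23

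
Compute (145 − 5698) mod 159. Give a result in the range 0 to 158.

12

5698 mod 159 = 133 (since 35·159 = 5565).
(145 − 133) mod 159 = 12.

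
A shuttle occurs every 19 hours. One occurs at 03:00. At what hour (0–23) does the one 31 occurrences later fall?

31·19 = 589.
589 mod 24 = 13 (since 24·24 = 576).
(3 + 13) mod 24 = 16.

16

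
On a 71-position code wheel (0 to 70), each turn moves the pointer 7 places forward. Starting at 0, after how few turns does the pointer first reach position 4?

The inverse of 7 mod 71 is 61 (since 7·61 = 427 ≡ 1).
So x ≡ 61·4 = 244 ≡ 31 (mod 71).
Check: 7·31 = 217 = 3·71 + 4.

31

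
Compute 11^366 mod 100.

Square-and-reduce mod 100: 11^1≡11, 11^2≡21, 11^4≡41, 11^8≡81, 11^16≡61, 11^32≡21, 11^64≡41, 11^128≡81, 11^256≡61.
366 = 2 + 4 + 8 + 32 + 64 + 256, so 11^366 ≡ 21·41·81·21·41·61 ≡ 61 (mod 100).

61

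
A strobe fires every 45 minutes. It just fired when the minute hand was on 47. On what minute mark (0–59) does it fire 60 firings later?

60·45 = 2700.
2700 mod 60 = 0 (since 45·60 = 2700).
(47 + 0) mod 60 = 47.

47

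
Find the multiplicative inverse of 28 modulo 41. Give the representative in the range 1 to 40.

22

41 = 1·28 + 13
28 = 2·13 + 2
13 = 6·2 + 1
2 = 2·1 + 0
Back-substituting gives 28·22 ≡ 1 (mod 41).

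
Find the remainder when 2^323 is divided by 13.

7

By repeated squaring mod 13: 2^1≡2, 2^2≡4, 2^4≡3, 2^8≡9, 2^16≡3, 2^32≡9, 2^64≡3, 2^128≡9, 2^256≡3.
Since 323 = 1 + 2 + 64 + 256 in binary, 2^323 ≡ 2·4·3·3 ≡ 7 (mod 13).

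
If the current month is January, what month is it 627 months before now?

October

627 − 52·12 = 3, so 627 ≡ 3 (mod 12).
January − 3 months → October.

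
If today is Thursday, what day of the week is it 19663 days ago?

Thursday

19663 mod 7 = 0 (since 2809·7 = 19663).
Thursday − 0 days → Thursday.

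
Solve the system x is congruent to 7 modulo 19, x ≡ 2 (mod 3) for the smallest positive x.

26

Since 3·13 ≡ 1 (mod 19), take x = 2 + 3·((7−2)·13 mod 19) = 2 + 3·8 = 26.
Check: 26 mod 19 = 7, 26 mod 3 = 2.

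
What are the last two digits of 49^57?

49

By repeated squaring mod 100: 49^1≡49, 49^2≡1, 49^4≡1, 49^8≡1, 49^16≡1, 49^32≡1.
Since 57 = 1 + 8 + 16 + 32 in binary, 49^57 ≡ 49·1·1·1 ≡ 49 (mod 100).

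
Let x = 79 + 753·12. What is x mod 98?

753·12 = 9036.
Dividing 9036 by 98 gives quotient 92 and remainder 20.
(79 + 20) mod 98 = 1.

1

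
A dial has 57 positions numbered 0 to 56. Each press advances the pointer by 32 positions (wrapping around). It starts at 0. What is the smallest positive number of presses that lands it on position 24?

15

32⁻¹ ≡ 41 (mod 57) because 32·41 = 1312 = 23·57 + 1.
So x ≡ 41·24 = 984 ≡ 15 (mod 57).
Check: 32·15 = 480 = 8·57 + 24.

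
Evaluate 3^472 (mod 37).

7

Square-and-reduce mod 37: 3^1≡3, 3^2≡9, 3^4≡7, 3^8≡12, 3^16≡33, 3^32≡16, 3^64≡34, 3^128≡9, 3^256≡7.
Since 472 = 8 + 16 + 64 + 128 + 256 in binary, 3^472 ≡ 12·33·34·9·7 ≡ 7 (mod 37).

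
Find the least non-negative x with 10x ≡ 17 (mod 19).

15

10⁻¹ ≡ 2 (mod 19) because 10·2 = 20 = 1·19 + 1.
Multiplying both sides by 2: x ≡ 2·17 = 34 ≡ 15 (mod 19).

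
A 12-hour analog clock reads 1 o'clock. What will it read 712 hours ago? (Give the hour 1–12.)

712 − 59·12 = 4, so 712 ≡ 4 (mod 12).
1 − 4 → 9 on a 12-hour dial.

9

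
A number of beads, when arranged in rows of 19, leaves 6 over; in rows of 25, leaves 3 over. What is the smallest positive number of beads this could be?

253

x ≡ 6 (mod 19) gives x ∈ {6, 25, 44, 63, 82, 101, 120, 139, …}.
The first of these with x mod 25 = 3 is 253.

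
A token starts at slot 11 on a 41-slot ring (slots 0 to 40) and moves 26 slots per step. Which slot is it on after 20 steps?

20·26 = 520.
520 mod 41 = 28 (since 12·41 = 492).
(11 + 28) mod 41 = 39.

39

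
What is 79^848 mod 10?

1

Powers of 9 mod 10 repeat with period 2: 9, 1.
848 leaves remainder 0 on division by 2, so 79^848 ends in 1.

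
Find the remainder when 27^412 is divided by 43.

Square-and-reduce mod 43: 27^1≡27, 27^2≡41, 27^4≡4, 27^8≡16, 27^16≡41, 27^32≡4, 27^64≡16, 27^128≡41, 27^256≡4.
412 = 4 + 8 + 16 + 128 + 256, so 27^412 ≡ 4·16·41·41·4 ≡ 35 (mod 43).

35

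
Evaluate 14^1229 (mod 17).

Successive squares of 14 mod 17: 14^1≡14, 14^2≡9, 14^4≡13, 14^8≡16, 14^16≡1, 14^32≡1, 14^64≡1, 14^128≡1, 14^256≡1, 14^512≡1, 14^1024≡1.
1229 = 1 + 4 + 8 + 64 + 128 + 1024, so 14^1229 ≡ 14·13·16·1·1·1 ≡ 5 (mod 17).

5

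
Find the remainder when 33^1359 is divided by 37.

Square-and-reduce mod 37: 33^1≡33, 33^2≡16, 33^4≡34, 33^8≡9, 33^16≡7, 33^32≡12, 33^64≡33, 33^128≡16, 33^256≡34, 33^512≡9, 33^1024≡7.
1359 = 1 + 2 + 4 + 8 + 64 + 256 + 1024, so 33^1359 ≡ 33·16·34·9·33·34·7 ≡ 1 (mod 37).

1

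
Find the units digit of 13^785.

3

The units digit of 13^n cycles with period 4: 3, 9, 7, 1, …
785 mod 4 = 1, so the last digit matches 3^1 = 3.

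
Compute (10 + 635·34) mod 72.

635·34 = 21590.
Dividing 21590 by 72 gives quotient 299 and remainder 62.
(10 + 62) mod 72 = 0.

0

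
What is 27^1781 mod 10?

Last digits of 7^n: 7, 9, 3, 1 (period 4).
1781 leaves remainder 1 on division by 4, so 27^1781 ends in 7.

7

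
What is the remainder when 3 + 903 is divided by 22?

903 = 41·22 + 1, so 903 mod 22 = 1.
(3 + 1) mod 22 = 4.

4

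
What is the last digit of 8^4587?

2

The units digit of 8^n cycles with period 4: 8, 4, 2, 6, …
4587 mod 4 = 3, so the last digit matches 8^3 = 2.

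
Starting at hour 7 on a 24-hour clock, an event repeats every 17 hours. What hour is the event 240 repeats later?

7

240·17 = 4080.
4080 = 170·24 + 0, so 4080 mod 24 = 0.
(7 + 0) mod 24 = 7.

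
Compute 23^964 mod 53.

Square-and-reduce mod 53: 23^1≡23, 23^2≡52, 23^4≡1, 23^8≡1, 23^16≡1, 23^32≡1, 23^64≡1, 23^128≡1, 23^256≡1, 23^512≡1.
Since 964 = 4 + 64 + 128 + 256 + 512 in binary, 23^964 ≡ 1·1·1·1·1 ≡ 1 (mod 53).

1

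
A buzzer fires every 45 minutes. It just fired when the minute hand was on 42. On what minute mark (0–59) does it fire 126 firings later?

12

126·45 = 5670.
5670 = 94·60 + 30, so 5670 mod 60 = 30.
(42 + 30) mod 60 = 12.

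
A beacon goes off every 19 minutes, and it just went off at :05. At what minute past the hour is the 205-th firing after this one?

205·19 = 3895.
Dividing 3895 by 60 gives quotient 64 and remainder 55.
(5 + 55) mod 60 = 0.

0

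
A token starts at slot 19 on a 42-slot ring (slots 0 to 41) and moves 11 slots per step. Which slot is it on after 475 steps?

475·11 = 5225.
5225 mod 42 = 17 (since 124·42 = 5208).
(19 + 17) mod 42 = 36.

36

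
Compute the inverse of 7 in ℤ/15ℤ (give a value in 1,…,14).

13

15 = 2·7 + 1
7 = 7·1 + 0
Back-substituting gives 7·13 ≡ 1 (mod 15).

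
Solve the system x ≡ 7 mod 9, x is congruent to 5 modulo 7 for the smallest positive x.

x ≡ 5 (mod 7) gives x ∈ {5, 12, 19, 26, 33, 40, 47, 54, …}.
The first of these with x mod 9 = 7 is 61.

61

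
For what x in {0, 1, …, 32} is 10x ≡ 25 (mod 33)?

19

10⁻¹ ≡ 10 (mod 33) because 10·10 = 100 = 3·33 + 1.
Multiplying both sides by 10: x ≡ 10·25 = 250 ≡ 19 (mod 33).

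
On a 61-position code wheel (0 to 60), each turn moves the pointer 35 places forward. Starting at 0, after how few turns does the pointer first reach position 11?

The inverse of 35 mod 61 is 7 (since 35·7 = 245 ≡ 1).
Multiplying both sides by 7: x ≡ 7·11 = 77 ≡ 16 (mod 61).

16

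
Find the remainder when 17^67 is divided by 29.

12

By repeated squaring mod 29: 17^1≡17, 17^2≡28, 17^4≡1, 17^8≡1, 17^16≡1, 17^32≡1, 17^64≡1.
Since 67 = 1 + 2 + 64 in binary, 17^67 ≡ 17·28·1 ≡ 12 (mod 29).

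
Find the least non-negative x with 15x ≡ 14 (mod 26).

20

15⁻¹ ≡ 7 (mod 26) because 15·7 = 105 = 4·26 + 1.
Multiplying both sides by 7: x ≡ 7·14 = 98 ≡ 20 (mod 26).
Check: 15·20 = 300 = 11·26 + 14.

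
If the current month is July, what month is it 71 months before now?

71 = 5·12 + 11, so 71 mod 12 = 11.
July − 11 months → August.

August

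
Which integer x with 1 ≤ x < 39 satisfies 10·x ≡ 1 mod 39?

10·4 = 40 = 1·39 + 1, so 10⁻¹ ≡ 4 (mod 39).

4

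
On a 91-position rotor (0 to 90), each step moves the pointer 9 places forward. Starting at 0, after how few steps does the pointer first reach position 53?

The inverse of 9 mod 91 is 81 (since 9·81 = 729 ≡ 1).
Multiplying both sides by 81: x ≡ 81·53 = 4293 ≡ 16 (mod 91).

16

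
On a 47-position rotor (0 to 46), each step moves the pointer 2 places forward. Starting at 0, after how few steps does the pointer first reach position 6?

3

The inverse of 2 mod 47 is 24 (since 2·24 = 48 ≡ 1).
Multiplying both sides by 24: x ≡ 24·6 = 144 ≡ 3 (mod 47).
Check: 2·3 = 6 = 0·47 + 6.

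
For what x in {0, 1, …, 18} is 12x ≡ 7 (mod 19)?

18

12⁻¹ ≡ 8 (mod 19) because 12·8 = 96 = 5·19 + 1.
Multiplying both sides by 8: x ≡ 8·7 = 56 ≡ 18 (mod 19).
Check: 12·18 = 216 = 11·19 + 7.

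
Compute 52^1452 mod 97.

Square-and-reduce mod 97: 52^1≡52, 52^2≡85, 52^4≡47, 52^8≡75, 52^16≡96, 52^32≡1, 52^64≡1, 52^128≡1, 52^256≡1, 52^512≡1, 52^1024≡1.
Since 1452 = 4 + 8 + 32 + 128 + 256 + 1024 in binary, 52^1452 ≡ 47·75·1·1·1·1 ≡ 33 (mod 97).

33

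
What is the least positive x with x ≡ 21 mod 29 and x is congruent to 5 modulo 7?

Since 7·25 ≡ 1 (mod 29), take x = 5 + 7·((21−5)·25 mod 29) = 5 + 7·23 = 166.
Check: 166 mod 29 = 21, 166 mod 7 = 5.

166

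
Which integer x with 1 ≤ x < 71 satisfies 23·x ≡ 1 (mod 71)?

71 = 3·23 + 2
23 = 11·2 + 1
2 = 2·1 + 0
Back-substituting gives 23·34 ≡ 1 (mod 71).

34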